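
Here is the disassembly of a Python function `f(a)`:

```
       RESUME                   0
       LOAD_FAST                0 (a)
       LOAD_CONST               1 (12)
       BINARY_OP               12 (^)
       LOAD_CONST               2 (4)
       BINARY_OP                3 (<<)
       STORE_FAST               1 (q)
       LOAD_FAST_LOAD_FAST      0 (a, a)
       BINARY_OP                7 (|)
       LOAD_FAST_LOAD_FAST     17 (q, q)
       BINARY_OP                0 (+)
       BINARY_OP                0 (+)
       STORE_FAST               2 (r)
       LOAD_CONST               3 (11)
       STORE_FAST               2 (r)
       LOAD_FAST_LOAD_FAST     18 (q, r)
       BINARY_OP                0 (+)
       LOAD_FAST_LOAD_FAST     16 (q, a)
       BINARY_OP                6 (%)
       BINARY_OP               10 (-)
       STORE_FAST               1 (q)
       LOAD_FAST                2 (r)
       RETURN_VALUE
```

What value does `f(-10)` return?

LOAD_FAST a → push -10. Stack: [-10]
LOAD_CONST → push 12. Stack: [-10, 12]
BINARY_OP ^ → -10 ^ 12 = -6. Stack: [-6]
LOAD_CONST → push 4. Stack: [-6, 4]
BINARY_OP << → -6 << 4 = -96. Stack: [-96]
STORE_FAST q → q=-96. Stack: []
LOAD_FAST_LOAD_FAST a,a → push -10,-10. Stack: [-10, -10]
BINARY_OP | → -10 | -10 = -10. Stack: [-10]
LOAD_FAST_LOAD_FAST q,q → push -96,-96. Stack: [-10, -96, -96]
BINARY_OP + → -96 + -96 = -192. Stack: [-10, -192]
BINARY_OP + → -10 + -192 = -202. Stack: [-202]
STORE_FAST r → r=-202. Stack: []
LOAD_CONST → push 11. Stack: [11]
STORE_FAST r → r=11. Stack: []
LOAD_FAST_LOAD_FAST q,r → push -96,11. Stack: [-96, 11]
BINARY_OP + → -96 + 11 = -85. Stack: [-85]
LOAD_FAST_LOAD_FAST q,a → push -96,-10. Stack: [-85, -96, -10]
BINARY_OP % → -96 % -10 = -6. Stack: [-85, -6]
BINARY_OP - → -85 - -6 = -79. Stack: [-79]
STORE_FAST q → q=-79. Stack: []
LOAD_FAST r → push 11. Stack: [11]
RETURN_VALUE → return 11.

11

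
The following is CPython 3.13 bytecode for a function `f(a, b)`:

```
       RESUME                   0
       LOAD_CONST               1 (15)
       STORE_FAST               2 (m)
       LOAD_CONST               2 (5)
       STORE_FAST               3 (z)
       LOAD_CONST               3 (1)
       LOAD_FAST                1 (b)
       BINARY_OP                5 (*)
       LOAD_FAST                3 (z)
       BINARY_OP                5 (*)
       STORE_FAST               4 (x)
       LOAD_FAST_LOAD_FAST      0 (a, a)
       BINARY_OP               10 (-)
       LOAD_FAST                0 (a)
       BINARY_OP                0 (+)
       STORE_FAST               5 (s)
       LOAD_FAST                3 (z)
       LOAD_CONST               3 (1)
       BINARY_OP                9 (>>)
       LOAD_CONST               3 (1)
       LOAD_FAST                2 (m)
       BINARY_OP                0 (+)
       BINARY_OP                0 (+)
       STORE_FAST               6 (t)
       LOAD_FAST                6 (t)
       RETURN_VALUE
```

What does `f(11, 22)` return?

18

LOAD_CONST → push 15. Stack: [15]
STORE_FAST m → m=15. Stack: []
LOAD_CONST → push 5. Stack: [5]
STORE_FAST z → z=5. Stack: []
LOAD_CONST → push 1. Stack: [1]
LOAD_FAST b → push 22. Stack: [1, 22]
BINARY_OP * → 1 * 22 = 22. Stack: [22]
LOAD_FAST z → push 5. Stack: [22, 5]
BINARY_OP * → 22 * 5 = 110. Stack: [110]
STORE_FAST x → x=110. Stack: []
LOAD_FAST_LOAD_FAST a,a → push 11,11. Stack: [11, 11]
BINARY_OP - → 11 - 11 = 0. Stack: [0]
LOAD_FAST a → push 11. Stack: [0, 11]
BINARY_OP + → 0 + 11 = 11. Stack: [11]
STORE_FAST s → s=11. Stack: []
LOAD_FAST z → push 5. Stack: [5]
LOAD_CONST → push 1. Stack: [5, 1]
BINARY_OP >> → 5 >> 1 = 2. Stack: [2]
LOAD_CONST → push 1. Stack: [2, 1]
LOAD_FAST m → push 15. Stack: [2, 1, 15]
BINARY_OP + → 1 + 15 = 16. Stack: [2, 16]
BINARY_OP + → 2 + 16 = 18. Stack: [18]
STORE_FAST t → t=18. Stack: []
LOAD_FAST t → push 18. Stack: [18]
RETURN_VALUE → return 18.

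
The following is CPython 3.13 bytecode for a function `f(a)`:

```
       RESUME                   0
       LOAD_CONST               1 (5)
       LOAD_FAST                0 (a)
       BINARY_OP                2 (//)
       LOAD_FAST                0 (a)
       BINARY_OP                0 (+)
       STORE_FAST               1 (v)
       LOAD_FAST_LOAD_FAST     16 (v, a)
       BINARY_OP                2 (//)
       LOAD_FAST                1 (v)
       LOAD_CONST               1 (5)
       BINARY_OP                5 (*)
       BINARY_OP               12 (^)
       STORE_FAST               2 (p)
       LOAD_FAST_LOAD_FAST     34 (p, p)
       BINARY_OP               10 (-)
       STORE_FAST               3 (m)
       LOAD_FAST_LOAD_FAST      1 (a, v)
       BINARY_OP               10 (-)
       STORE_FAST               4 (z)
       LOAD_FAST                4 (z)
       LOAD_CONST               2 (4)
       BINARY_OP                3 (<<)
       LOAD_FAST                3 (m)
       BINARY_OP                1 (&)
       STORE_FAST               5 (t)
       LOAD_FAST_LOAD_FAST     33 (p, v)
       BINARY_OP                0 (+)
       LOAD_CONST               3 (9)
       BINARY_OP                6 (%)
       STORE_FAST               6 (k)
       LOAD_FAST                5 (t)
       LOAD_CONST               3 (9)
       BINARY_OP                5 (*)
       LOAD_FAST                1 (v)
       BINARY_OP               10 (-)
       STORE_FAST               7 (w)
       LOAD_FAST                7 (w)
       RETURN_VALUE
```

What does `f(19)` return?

-19

LOAD_CONST → push 5. Stack: [5]
LOAD_FAST a → push 19. Stack: [5, 19]
BINARY_OP // → 5 // 19 = 0. Stack: [0]
LOAD_FAST a → push 19. Stack: [0, 19]
BINARY_OP + → 0 + 19 = 19. Stack: [19]
STORE_FAST v → v=19. Stack: []
LOAD_FAST_LOAD_FAST v,a → push 19,19. Stack: [19, 19]
BINARY_OP // → 19 // 19 = 1. Stack: [1]
LOAD_FAST v → push 19. Stack: [1, 19]
LOAD_CONST → push 5. Stack: [1, 19, 5]
BINARY_OP * → 19 * 5 = 95. Stack: [1, 95]
BINARY_OP ^ → 1 ^ 95 = 94. Stack: [94]
STORE_FAST p → p=94. Stack: []
LOAD_FAST_LOAD_FAST p,p → push 94,94. Stack: [94, 94]
BINARY_OP - → 94 - 94 = 0. Stack: [0]
STORE_FAST m → m=0. Stack: []
LOAD_FAST_LOAD_FAST a,v → push 19,19. Stack: [19, 19]
BINARY_OP - → 19 - 19 = 0. Stack: [0]
STORE_FAST z → z=0. Stack: []
LOAD_FAST z → push 0. Stack: [0]
LOAD_CONST → push 4. Stack: [0, 4]
BINARY_OP << → 0 << 4 = 0. Stack: [0]
LOAD_FAST m → push 0. Stack: [0, 0]
BINARY_OP & → 0 & 0 = 0. Stack: [0]
STORE_FAST t → t=0. Stack: []
LOAD_FAST_LOAD_FAST p,v → push 94,19. Stack: [94, 19]
BINARY_OP + → 94 + 19 = 113. Stack: [113]
LOAD_CONST → push 9. Stack: [113, 9]
BINARY_OP % → 113 % 9 = 5. Stack: [5]
STORE_FAST k → k=5. Stack: []
LOAD_FAST t → push 0. Stack: [0]
LOAD_CONST → push 9. Stack: [0, 9]
BINARY_OP * → 0 * 9 = 0. Stack: [0]
LOAD_FAST v → push 19. Stack: [0, 19]
BINARY_OP - → 0 - 19 = -19. Stack: [-19]
STORE_FAST w → w=-19. Stack: []
LOAD_FAST w → push -19. Stack: [-19]
RETURN_VALUE → return -19.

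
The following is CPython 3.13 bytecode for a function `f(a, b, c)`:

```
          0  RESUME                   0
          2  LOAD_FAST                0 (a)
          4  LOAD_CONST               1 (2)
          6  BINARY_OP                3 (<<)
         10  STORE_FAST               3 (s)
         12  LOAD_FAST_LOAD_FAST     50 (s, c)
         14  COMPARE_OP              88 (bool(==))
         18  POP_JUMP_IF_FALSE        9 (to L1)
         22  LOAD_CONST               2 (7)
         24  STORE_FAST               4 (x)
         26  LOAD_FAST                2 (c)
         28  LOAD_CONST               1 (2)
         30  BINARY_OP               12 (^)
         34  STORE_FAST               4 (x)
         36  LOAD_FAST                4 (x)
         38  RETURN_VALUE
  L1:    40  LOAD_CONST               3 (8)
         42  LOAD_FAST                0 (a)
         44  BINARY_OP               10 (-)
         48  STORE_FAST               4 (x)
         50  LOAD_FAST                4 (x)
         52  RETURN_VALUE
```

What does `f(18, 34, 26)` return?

-10

LOAD_FAST a → push 18. Stack: [18]
LOAD_CONST → push 2. Stack: [18, 2]
BINARY_OP << → 18 << 2 = 72. Stack: [72]
STORE_FAST s → s=72. Stack: []
LOAD_FAST_LOAD_FAST s,c → push 72,26. Stack: [72, 26]
COMPARE_OP bool(==) → 72 vs 26 = False. Stack: [False]
POP_JUMP_IF_FALSE → pop False; jump. Stack: []
LOAD_CONST → push 8. Stack: [8]
LOAD_FAST a → push 18. Stack: [8, 18]
BINARY_OP - → 8 - 18 = -10. Stack: [-10]
STORE_FAST x → x=-10. Stack: []
LOAD_FAST x → push -10. Stack: [-10]
RETURN_VALUE → return -10.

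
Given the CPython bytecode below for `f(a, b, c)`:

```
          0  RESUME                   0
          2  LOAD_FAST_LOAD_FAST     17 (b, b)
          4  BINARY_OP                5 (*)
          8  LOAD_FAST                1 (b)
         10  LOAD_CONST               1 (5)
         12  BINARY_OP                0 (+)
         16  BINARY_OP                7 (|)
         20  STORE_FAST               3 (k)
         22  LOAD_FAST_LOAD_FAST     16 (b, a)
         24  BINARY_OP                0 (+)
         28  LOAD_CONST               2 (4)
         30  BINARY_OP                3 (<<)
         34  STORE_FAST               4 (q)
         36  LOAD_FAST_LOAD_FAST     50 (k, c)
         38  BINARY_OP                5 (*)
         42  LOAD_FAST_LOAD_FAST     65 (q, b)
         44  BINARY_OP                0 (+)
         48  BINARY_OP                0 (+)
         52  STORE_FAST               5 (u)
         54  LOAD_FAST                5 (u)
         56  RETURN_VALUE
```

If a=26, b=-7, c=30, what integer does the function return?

LOAD_FAST_LOAD_FAST b,b → push -7,-7. Stack: [-7, -7]
BINARY_OP * → -7 * -7 = 49. Stack: [49]
LOAD_FAST b → push -7. Stack: [49, -7]
LOAD_CONST → push 5. Stack: [49, -7, 5]
BINARY_OP + → -7 + 5 = -2. Stack: [49, -2]
BINARY_OP | → 49 | -2 = -1. Stack: [-1]
STORE_FAST k → k=-1. Stack: []
LOAD_FAST_LOAD_FAST b,a → push -7,26. Stack: [-7, 26]
BINARY_OP + → -7 + 26 = 19. Stack: [19]
LOAD_CONST → push 4. Stack: [19, 4]
BINARY_OP << → 19 << 4 = 304. Stack: [304]
STORE_FAST q → q=304. Stack: []
LOAD_FAST_LOAD_FAST k,c → push -1,30. Stack: [-1, 30]
BINARY_OP * → -1 * 30 = -30. Stack: [-30]
LOAD_FAST_LOAD_FAST q,b → push 304,-7. Stack: [-30, 304, -7]
BINARY_OP + → 304 + -7 = 297. Stack: [-30, 297]
BINARY_OP + → -30 + 297 = 267. Stack: [267]
STORE_FAST u → u=267. Stack: []
LOAD_FAST u → push 267. Stack: [267]
RETURN_VALUE → return 267.

267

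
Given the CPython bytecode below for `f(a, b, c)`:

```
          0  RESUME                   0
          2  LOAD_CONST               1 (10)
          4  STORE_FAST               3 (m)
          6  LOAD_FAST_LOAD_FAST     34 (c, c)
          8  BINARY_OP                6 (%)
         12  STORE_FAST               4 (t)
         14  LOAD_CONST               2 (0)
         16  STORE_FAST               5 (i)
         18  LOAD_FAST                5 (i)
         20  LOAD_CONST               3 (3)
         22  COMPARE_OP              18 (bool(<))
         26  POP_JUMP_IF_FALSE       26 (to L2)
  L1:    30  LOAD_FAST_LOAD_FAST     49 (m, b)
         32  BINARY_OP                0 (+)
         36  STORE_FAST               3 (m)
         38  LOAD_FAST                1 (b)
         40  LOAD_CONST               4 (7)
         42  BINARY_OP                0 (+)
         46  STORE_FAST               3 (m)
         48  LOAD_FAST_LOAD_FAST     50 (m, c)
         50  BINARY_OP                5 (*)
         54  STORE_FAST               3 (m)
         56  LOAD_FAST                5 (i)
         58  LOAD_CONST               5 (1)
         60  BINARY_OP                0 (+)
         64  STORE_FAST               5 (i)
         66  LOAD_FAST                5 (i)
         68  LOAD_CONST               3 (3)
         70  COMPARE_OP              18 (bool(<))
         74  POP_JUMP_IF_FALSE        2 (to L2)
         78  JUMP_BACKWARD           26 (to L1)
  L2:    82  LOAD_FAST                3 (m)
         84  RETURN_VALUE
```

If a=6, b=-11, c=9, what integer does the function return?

LOAD_CONST → push 10
STORE_FAST m → m=10
LOAD_FAST_LOAD_FAST c,c → push 9,9
BINARY_OP % → 9 % 9 = 0
STORE_FAST t → t=0
LOAD_CONST → push 0
STORE_FAST i → i=0
LOAD_FAST i → push 0
LOAD_CONST → push 3
COMPARE_OP bool(<) → 0 vs 3 = True
POP_JUMP_IF_FALSE → pop True; no jump
LOAD_FAST_LOAD_FAST m,b → push 10,-11
BINARY_OP + → 10 + -11 = -1
STORE_FAST m → m=-1
LOAD_FAST b → push -11
LOAD_CONST → push 7
BINARY_OP + → -11 + 7 = -4
STORE_FAST m → m=-4
LOAD_FAST_LOAD_FAST m,c → push -4,9
BINARY_OP * → -4 * 9 = -36
STORE_FAST m → m=-36
LOAD_FAST i → push 0
LOAD_CONST → push 1
BINARY_OP + → 0 + 1 = 1
STORE_FAST i → i=1
LOAD_FAST i → push 1
LOAD_CONST → push 3
COMPARE_OP bool(<) → 1 vs 3 = True
POP_JUMP_IF_FALSE → pop True; no jump
LOAD_FAST_LOAD_FAST m,b → push -36,-11
BINARY_OP + → -36 + -11 = -47
STORE_FAST m → m=-47
LOAD_FAST b → push -11
LOAD_CONST → push 7
BINARY_OP + → -11 + 7 = -4
STORE_FAST m → m=-4
LOAD_FAST_LOAD_FAST m,c → push -4,9
BINARY_OP * → -4 * 9 = -36
STORE_FAST m → m=-36
LOAD_FAST i → push 1
LOAD_CONST → push 1
BINARY_OP + → 1 + 1 = 2
STORE_FAST i → i=2
LOAD_FAST i → push 2
LOAD_CONST → push 3
COMPARE_OP bool(<) → 2 vs 3 = True
POP_JUMP_IF_FALSE → pop True; no jump
LOAD_FAST_LOAD_FAST m,b → push -36,-11
BINARY_OP + → -36 + -11 = -47
STORE_FAST m → m=-47
LOAD_FAST b → push -11
LOAD_CONST → push 7
BINARY_OP + → -11 + 7 = -4
STORE_FAST m → m=-4
LOAD_FAST_LOAD_FAST m,c → push -4,9
BINARY_OP * → -4 * 9 = -36
STORE_FAST m → m=-36
LOAD_FAST i → push 2
LOAD_CONST → push 1
BINARY_OP + → 2 + 1 = 3
STORE_FAST i → i=3
LOAD_FAST i → push 3
LOAD_CONST → push 3
COMPARE_OP bool(<) → 3 vs 3 = False
POP_JUMP_IF_FALSE → pop False; jump
LOAD_FAST m → push -36
RETURN_VALUE → return -36.

-36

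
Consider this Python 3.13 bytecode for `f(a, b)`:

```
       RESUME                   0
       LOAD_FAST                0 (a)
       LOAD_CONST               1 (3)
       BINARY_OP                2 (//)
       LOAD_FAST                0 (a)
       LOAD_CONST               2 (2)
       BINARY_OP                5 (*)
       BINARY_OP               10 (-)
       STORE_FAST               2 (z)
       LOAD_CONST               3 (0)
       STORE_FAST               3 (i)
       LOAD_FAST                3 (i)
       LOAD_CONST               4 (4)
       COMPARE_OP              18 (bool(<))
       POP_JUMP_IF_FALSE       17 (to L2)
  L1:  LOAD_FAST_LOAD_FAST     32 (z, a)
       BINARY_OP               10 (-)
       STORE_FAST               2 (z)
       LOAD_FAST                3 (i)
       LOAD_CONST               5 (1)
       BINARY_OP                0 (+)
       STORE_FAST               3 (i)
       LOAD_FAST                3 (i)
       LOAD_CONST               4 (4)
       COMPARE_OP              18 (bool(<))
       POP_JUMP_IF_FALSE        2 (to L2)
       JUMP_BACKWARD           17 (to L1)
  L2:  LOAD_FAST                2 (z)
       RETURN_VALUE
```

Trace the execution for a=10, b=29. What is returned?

LOAD_FAST a → push 10. Stack: [10]
LOAD_CONST → push 3. Stack: [10, 3]
BINARY_OP // → 10 // 3 = 3. Stack: [3]
LOAD_FAST a → push 10. Stack: [3, 10]
LOAD_CONST → push 2. Stack: [3, 10, 2]
BINARY_OP * → 10 * 2 = 20. Stack: [3, 20]
BINARY_OP - → 3 - 20 = -17. Stack: [-17]
STORE_FAST z → z=-17. Stack: []
LOAD_CONST → push 0. Stack: [0]
STORE_FAST i → i=0. Stack: []
LOAD_FAST i → push 0. Stack: [0]
LOAD_CONST → push 4. Stack: [0, 4]
COMPARE_OP bool(<) → 0 vs 4 = True. Stack: [True]
POP_JUMP_IF_FALSE → pop True; no jump. Stack: []
LOAD_FAST_LOAD_FAST z,a → push -17,10. Stack: [-17, 10]
BINARY_OP - → -17 - 10 = -27. Stack: [-27]
STORE_FAST z → z=-27. Stack: []
LOAD_FAST i → push 0. Stack: [0]
LOAD_CONST → push 1. Stack: [0, 1]
BINARY_OP + → 0 + 1 = 1. Stack: [1]
STORE_FAST i → i=1. Stack: []
LOAD_FAST i → push 1. Stack: [1]
LOAD_CONST → push 4. Stack: [1, 4]
COMPARE_OP bool(<) → 1 vs 4 = True. Stack: [True]
POP_JUMP_IF_FALSE → pop True; no jump. Stack: []
LOAD_FAST_LOAD_FAST z,a → push -27,10. Stack: [-27, 10]
BINARY_OP - → -27 - 10 = -37. Stack: [-37]
STORE_FAST z → z=-37. Stack: []
LOAD_FAST i → push 1. Stack: [1]
LOAD_CONST → push 1. Stack: [1, 1]
BINARY_OP + → 1 + 1 = 2. Stack: [2]
STORE_FAST i → i=2. Stack: []
LOAD_FAST i → push 2. Stack: [2]
LOAD_CONST → push 4. Stack: [2, 4]
COMPARE_OP bool(<) → 2 vs 4 = True. Stack: [True]
POP_JUMP_IF_FALSE → pop True; no jump. Stack: []
LOAD_FAST_LOAD_FAST z,a → push -37,10. Stack: [-37, 10]
BINARY_OP - → -37 - 10 = -47. Stack: [-47]
STORE_FAST z → z=-47. Stack: []
LOAD_FAST i → push 2. Stack: [2]
LOAD_CONST → push 1. Stack: [2, 1]
BINARY_OP + → 2 + 1 = 3. Stack: [3]
STORE_FAST i → i=3. Stack: []
LOAD_FAST i → push 3. Stack: [3]
LOAD_CONST → push 4. Stack: [3, 4]
COMPARE_OP bool(<) → 3 vs 4 = True. Stack: [True]
POP_JUMP_IF_FALSE → pop True; no jump. Stack: []
LOAD_FAST_LOAD_FAST z,a → push -47,10. Stack: [-47, 10]
BINARY_OP - → -47 - 10 = -57. Stack: [-57]
STORE_FAST z → z=-57. Stack: []
LOAD_FAST i → push 3. Stack: [3]
LOAD_CONST → push 1. Stack: [3, 1]
BINARY_OP + → 3 + 1 = 4. Stack: [4]
STORE_FAST i → i=4. Stack: []
LOAD_FAST i → push 4. Stack: [4]
LOAD_CONST → push 4. Stack: [4, 4]
COMPARE_OP bool(<) → 4 vs 4 = False. Stack: [False]
POP_JUMP_IF_FALSE → pop False; jump. Stack: []
LOAD_FAST z → push -57. Stack: [-57]
RETURN_VALUE → return -57.

-57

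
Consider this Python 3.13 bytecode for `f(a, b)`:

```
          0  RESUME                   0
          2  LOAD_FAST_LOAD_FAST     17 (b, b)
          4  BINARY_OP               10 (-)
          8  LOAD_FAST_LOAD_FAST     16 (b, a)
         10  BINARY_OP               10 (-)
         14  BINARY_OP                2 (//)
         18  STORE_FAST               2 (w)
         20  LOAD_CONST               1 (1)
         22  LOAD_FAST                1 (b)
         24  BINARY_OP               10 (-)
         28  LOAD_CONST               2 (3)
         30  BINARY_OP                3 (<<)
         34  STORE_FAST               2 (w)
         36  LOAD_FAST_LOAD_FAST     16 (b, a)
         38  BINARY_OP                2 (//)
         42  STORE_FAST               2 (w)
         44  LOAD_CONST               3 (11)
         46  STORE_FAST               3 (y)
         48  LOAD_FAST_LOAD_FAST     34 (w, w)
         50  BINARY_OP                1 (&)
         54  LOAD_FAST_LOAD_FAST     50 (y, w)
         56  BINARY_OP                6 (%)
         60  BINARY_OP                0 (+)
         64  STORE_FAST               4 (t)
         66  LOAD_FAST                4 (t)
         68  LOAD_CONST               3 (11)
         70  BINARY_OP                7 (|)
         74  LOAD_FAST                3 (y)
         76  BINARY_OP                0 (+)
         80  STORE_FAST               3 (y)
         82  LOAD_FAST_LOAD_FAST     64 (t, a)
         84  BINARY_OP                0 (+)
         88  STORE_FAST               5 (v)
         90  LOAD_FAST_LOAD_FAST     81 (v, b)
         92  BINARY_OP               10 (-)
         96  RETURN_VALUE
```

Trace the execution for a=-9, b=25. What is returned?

-38

LOAD_FAST_LOAD_FAST b,b → push 25,25. Stack: [25, 25]
BINARY_OP - → 25 - 25 = 0. Stack: [0]
LOAD_FAST_LOAD_FAST b,a → push 25,-9. Stack: [0, 25, -9]
BINARY_OP - → 25 - -9 = 34. Stack: [0, 34]
BINARY_OP // → 0 // 34 = 0. Stack: [0]
STORE_FAST w → w=0. Stack: []
LOAD_CONST → push 1. Stack: [1]
LOAD_FAST b → push 25. Stack: [1, 25]
BINARY_OP - → 1 - 25 = -24. Stack: [-24]
LOAD_CONST → push 3. Stack: [-24, 3]
BINARY_OP << → -24 << 3 = -192. Stack: [-192]
STORE_FAST w → w=-192. Stack: []
LOAD_FAST_LOAD_FAST b,a → push 25,-9. Stack: [25, -9]
BINARY_OP // → 25 // -9 = -3. Stack: [-3]
STORE_FAST w → w=-3. Stack: []
LOAD_CONST → push 11. Stack: [11]
STORE_FAST y → y=11. Stack: []
LOAD_FAST_LOAD_FAST w,w → push -3,-3. Stack: [-3, -3]
BINARY_OP & → -3 & -3 = -3. Stack: [-3]
LOAD_FAST_LOAD_FAST y,w → push 11,-3. Stack: [-3, 11, -3]
BINARY_OP % → 11 % -3 = -1. Stack: [-3, -1]
BINARY_OP + → -3 + -1 = -4. Stack: [-4]
STORE_FAST t → t=-4. Stack: []
LOAD_FAST t → push -4. Stack: [-4]
LOAD_CONST → push 11. Stack: [-4, 11]
BINARY_OP | → -4 | 11 = -1. Stack: [-1]
LOAD_FAST y → push 11. Stack: [-1, 11]
BINARY_OP + → -1 + 11 = 10. Stack: [10]
STORE_FAST y → y=10. Stack: []
LOAD_FAST_LOAD_FAST t,a → push -4,-9. Stack: [-4, -9]
BINARY_OP + → -4 + -9 = -13. Stack: [-13]
STORE_FAST v → v=-13. Stack: []
LOAD_FAST_LOAD_FAST v,b → push -13,25. Stack: [-13, 25]
BINARY_OP - → -13 - 25 = -38. Stack: [-38]
RETURN_VALUE → return -38.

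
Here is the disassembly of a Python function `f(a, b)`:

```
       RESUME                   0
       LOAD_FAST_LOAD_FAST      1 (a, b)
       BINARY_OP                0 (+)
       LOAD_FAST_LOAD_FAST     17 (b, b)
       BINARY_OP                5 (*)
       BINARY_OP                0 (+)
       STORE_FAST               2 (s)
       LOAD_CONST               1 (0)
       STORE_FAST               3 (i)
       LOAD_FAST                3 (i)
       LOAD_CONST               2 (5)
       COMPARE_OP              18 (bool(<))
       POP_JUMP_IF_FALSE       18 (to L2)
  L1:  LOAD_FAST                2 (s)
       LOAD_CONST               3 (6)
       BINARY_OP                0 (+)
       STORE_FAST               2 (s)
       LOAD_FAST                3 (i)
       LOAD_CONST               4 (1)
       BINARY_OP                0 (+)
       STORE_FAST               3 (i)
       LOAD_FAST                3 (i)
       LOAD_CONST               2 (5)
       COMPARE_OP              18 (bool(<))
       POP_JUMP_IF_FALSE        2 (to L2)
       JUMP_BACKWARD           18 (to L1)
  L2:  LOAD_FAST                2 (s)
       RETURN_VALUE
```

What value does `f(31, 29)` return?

931

LOAD_FAST_LOAD_FAST a,b → push 31,29
BINARY_OP + → 31 + 29 = 60
LOAD_FAST_LOAD_FAST b,b → push 29,29
BINARY_OP * → 29 * 29 = 841
BINARY_OP + → 60 + 841 = 901
STORE_FAST s → s=901
LOAD_CONST → push 0
STORE_FAST i → i=0
LOAD_FAST i → push 0
LOAD_CONST → push 5
COMPARE_OP bool(<) → 0 vs 5 = True
POP_JUMP_IF_FALSE → pop True; no jump
LOAD_FAST s → push 901
LOAD_CONST → push 6
BINARY_OP + → 901 + 6 = 907
STORE_FAST s → s=907
LOAD_FAST i → push 0
LOAD_CONST → push 1
BINARY_OP + → 0 + 1 = 1
STORE_FAST i → i=1
LOAD_FAST i → push 1
LOAD_CONST → push 5
COMPARE_OP bool(<) → 1 vs 5 = True
POP_JUMP_IF_FALSE → pop True; no jump
LOAD_FAST s → push 907
LOAD_CONST → push 6
BINARY_OP + → 907 + 6 = 913
STORE_FAST s → s=913
LOAD_FAST i → push 1
LOAD_CONST → push 1
BINARY_OP + → 1 + 1 = 2
STORE_FAST i → i=2
LOAD_FAST i → push 2
LOAD_CONST → push 5
COMPARE_OP bool(<) → 2 vs 5 = True
POP_JUMP_IF_FALSE → pop True; no jump
LOAD_FAST s → push 913
LOAD_CONST → push 6
BINARY_OP + → 913 + 6 = 919
STORE_FAST s → s=919
LOAD_FAST i → push 2
LOAD_CONST → push 1
BINARY_OP + → 2 + 1 = 3
STORE_FAST i → i=3
LOAD_FAST i → push 3
LOAD_CONST → push 5
COMPARE_OP bool(<) → 3 vs 5 = True
POP_JUMP_IF_FALSE → pop True; no jump
LOAD_FAST s → push 919
LOAD_CONST → push 6
BINARY_OP + → 919 + 6 = 925
STORE_FAST s → s=925
LOAD_FAST i → push 3
LOAD_CONST → push 1
BINARY_OP + → 3 + 1 = 4
STORE_FAST i → i=4
LOAD_FAST i → push 4
LOAD_CONST → push 5
COMPARE_OP bool(<) → 4 vs 5 = True
POP_JUMP_IF_FALSE → pop True; no jump
LOAD_FAST s → push 925
LOAD_CONST → push 6
BINARY_OP + → 925 + 6 = 931
STORE_FAST s → s=931
LOAD_FAST i → push 4
LOAD_CONST → push 1
BINARY_OP + → 4 + 1 = 5
STORE_FAST i → i=5
LOAD_FAST i → push 5
LOAD_CONST → push 5
COMPARE_OP bool(<) → 5 vs 5 = False
POP_JUMP_IF_FALSE → pop False; jump
LOAD_FAST s → push 931
RETURN_VALUE → return 931.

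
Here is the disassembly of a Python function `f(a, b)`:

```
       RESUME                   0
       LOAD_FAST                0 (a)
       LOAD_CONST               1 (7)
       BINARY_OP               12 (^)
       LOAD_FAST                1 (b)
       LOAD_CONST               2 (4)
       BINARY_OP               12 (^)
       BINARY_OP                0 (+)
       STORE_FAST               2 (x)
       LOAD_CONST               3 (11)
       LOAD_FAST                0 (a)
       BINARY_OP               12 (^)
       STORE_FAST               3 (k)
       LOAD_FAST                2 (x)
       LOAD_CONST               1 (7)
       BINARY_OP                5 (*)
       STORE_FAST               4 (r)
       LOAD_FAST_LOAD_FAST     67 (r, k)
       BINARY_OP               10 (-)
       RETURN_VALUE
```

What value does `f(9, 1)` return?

131

LOAD_FAST a → push 9. Stack: [9]
LOAD_CONST → push 7. Stack: [9, 7]
BINARY_OP ^ → 9 ^ 7 = 14. Stack: [14]
LOAD_FAST b → push 1. Stack: [14, 1]
LOAD_CONST → push 4. Stack: [14, 1, 4]
BINARY_OP ^ → 1 ^ 4 = 5. Stack: [14, 5]
BINARY_OP + → 14 + 5 = 19. Stack: [19]
STORE_FAST x → x=19. Stack: []
LOAD_CONST → push 11. Stack: [11]
LOAD_FAST a → push 9. Stack: [11, 9]
BINARY_OP ^ → 11 ^ 9 = 2. Stack: [2]
STORE_FAST k → k=2. Stack: []
LOAD_FAST x → push 19. Stack: [19]
LOAD_CONST → push 7. Stack: [19, 7]
BINARY_OP * → 19 * 7 = 133. Stack: [133]
STORE_FAST r → r=133. Stack: []
LOAD_FAST_LOAD_FAST r,k → push 133,2. Stack: [133, 2]
BINARY_OP - → 133 - 2 = 131. Stack: [131]
RETURN_VALUE → return 131.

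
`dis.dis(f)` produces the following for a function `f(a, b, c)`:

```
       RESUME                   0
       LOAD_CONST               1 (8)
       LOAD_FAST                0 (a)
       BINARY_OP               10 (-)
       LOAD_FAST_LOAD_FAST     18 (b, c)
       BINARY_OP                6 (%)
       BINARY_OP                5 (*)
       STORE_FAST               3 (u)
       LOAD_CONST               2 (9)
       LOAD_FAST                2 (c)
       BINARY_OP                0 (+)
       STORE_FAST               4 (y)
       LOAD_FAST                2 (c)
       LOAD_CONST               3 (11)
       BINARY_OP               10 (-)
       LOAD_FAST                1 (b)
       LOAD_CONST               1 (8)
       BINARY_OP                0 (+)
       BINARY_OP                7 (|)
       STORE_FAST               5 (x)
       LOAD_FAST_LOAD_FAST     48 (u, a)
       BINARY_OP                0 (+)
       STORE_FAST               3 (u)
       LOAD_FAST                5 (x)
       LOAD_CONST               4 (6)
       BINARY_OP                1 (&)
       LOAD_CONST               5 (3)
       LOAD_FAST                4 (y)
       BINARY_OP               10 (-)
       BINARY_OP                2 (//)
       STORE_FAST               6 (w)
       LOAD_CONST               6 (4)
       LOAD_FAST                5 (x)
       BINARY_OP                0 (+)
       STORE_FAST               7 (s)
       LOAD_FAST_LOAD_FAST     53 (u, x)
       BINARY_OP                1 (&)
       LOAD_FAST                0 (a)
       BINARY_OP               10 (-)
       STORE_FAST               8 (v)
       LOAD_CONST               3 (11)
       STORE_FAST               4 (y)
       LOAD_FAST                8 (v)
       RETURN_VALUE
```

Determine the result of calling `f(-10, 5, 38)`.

26

LOAD_CONST → push 8. Stack: [8]
LOAD_FAST a → push -10. Stack: [8, -10]
BINARY_OP - → 8 - -10 = 18. Stack: [18]
LOAD_FAST_LOAD_FAST b,c → push 5,38. Stack: [18, 5, 38]
BINARY_OP % → 5 % 38 = 5. Stack: [18, 5]
BINARY_OP * → 18 * 5 = 90. Stack: [90]
STORE_FAST u → u=90. Stack: []
LOAD_CONST → push 9. Stack: [9]
LOAD_FAST c → push 38. Stack: [9, 38]
BINARY_OP + → 9 + 38 = 47. Stack: [47]
STORE_FAST y → y=47. Stack: []
LOAD_FAST c → push 38. Stack: [38]
LOAD_CONST → push 11. Stack: [38, 11]
BINARY_OP - → 38 - 11 = 27. Stack: [27]
LOAD_FAST b → push 5. Stack: [27, 5]
LOAD_CONST → push 8. Stack: [27, 5, 8]
BINARY_OP + → 5 + 8 = 13. Stack: [27, 13]
BINARY_OP | → 27 | 13 = 31. Stack: [31]
STORE_FAST x → x=31. Stack: []
LOAD_FAST_LOAD_FAST u,a → push 90,-10. Stack: [90, -10]
BINARY_OP + → 90 + -10 = 80. Stack: [80]
STORE_FAST u → u=80. Stack: []
LOAD_FAST x → push 31. Stack: [31]
LOAD_CONST → push 6. Stack: [31, 6]
BINARY_OP & → 31 & 6 = 6. Stack: [6]
LOAD_CONST → push 3. Stack: [6, 3]
LOAD_FAST y → push 47. Stack: [6, 3, 47]
BINARY_OP - → 3 - 47 = -44. Stack: [6, -44]
BINARY_OP // → 6 // -44 = -1. Stack: [-1]
STORE_FAST w → w=-1. Stack: []
LOAD_CONST → push 4. Stack: [4]
LOAD_FAST x → push 31. Stack: [4, 31]
BINARY_OP + → 4 + 31 = 35. Stack: [35]
STORE_FAST s → s=35. Stack: []
LOAD_FAST_LOAD_FAST u,x → push 80,31. Stack: [80, 31]
BINARY_OP & → 80 & 31 = 16. Stack: [16]
LOAD_FAST a → push -10. Stack: [16, -10]
BINARY_OP - → 16 - -10 = 26. Stack: [26]
STORE_FAST v → v=26. Stack: []
LOAD_CONST → push 11. Stack: [11]
STORE_FAST y → y=11. Stack: []
LOAD_FAST v → push 26. Stack: [26]
RETURN_VALUE → return 26.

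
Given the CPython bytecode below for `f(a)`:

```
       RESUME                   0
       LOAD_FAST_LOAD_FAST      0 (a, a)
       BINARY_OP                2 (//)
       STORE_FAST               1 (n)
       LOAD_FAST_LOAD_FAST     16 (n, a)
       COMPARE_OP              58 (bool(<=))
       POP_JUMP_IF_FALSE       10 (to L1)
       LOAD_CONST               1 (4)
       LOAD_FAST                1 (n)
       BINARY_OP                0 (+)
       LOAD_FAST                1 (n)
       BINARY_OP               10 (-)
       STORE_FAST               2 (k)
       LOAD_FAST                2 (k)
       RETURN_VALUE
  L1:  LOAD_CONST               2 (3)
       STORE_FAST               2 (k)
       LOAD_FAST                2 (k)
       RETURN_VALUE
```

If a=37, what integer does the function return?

LOAD_FAST_LOAD_FAST a,a → push 37,37. Stack: [37, 37]
BINARY_OP // → 37 // 37 = 1. Stack: [1]
STORE_FAST n → n=1. Stack: []
LOAD_FAST_LOAD_FAST n,a → push 1,37. Stack: [1, 37]
COMPARE_OP bool(<=) → 1 vs 37 = True. Stack: [True]
POP_JUMP_IF_FALSE → pop True; no jump. Stack: []
LOAD_CONST → push 4. Stack: [4]
LOAD_FAST n → push 1. Stack: [4, 1]
BINARY_OP + → 4 + 1 = 5. Stack: [5]
LOAD_FAST n → push 1. Stack: [5, 1]
BINARY_OP - → 5 - 1 = 4. Stack: [4]
STORE_FAST k → k=4. Stack: []
LOAD_FAST k → push 4. Stack: [4]
RETURN_VALUE → return 4.

4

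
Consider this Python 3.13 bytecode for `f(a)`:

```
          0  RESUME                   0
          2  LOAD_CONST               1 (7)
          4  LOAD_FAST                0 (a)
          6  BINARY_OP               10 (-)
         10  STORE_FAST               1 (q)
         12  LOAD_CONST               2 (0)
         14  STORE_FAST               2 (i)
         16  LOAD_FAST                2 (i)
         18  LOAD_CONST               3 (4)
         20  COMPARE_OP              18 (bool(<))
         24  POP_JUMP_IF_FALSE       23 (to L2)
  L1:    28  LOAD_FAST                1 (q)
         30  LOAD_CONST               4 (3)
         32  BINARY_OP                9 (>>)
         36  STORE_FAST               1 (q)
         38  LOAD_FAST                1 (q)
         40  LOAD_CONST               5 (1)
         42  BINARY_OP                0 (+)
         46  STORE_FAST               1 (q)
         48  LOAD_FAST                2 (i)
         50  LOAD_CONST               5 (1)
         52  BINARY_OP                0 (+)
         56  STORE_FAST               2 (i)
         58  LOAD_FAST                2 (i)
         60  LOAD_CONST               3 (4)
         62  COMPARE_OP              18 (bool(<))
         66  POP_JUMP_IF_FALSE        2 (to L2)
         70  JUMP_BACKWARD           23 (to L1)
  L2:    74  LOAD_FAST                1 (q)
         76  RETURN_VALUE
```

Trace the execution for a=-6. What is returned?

1

LOAD_CONST → push 7
LOAD_FAST a → push -6
BINARY_OP - → 7 - -6 = 13
STORE_FAST q → q=13
LOAD_CONST → push 0
STORE_FAST i → i=0
LOAD_FAST i → push 0
LOAD_CONST → push 4
COMPARE_OP bool(<) → 0 vs 4 = True
POP_JUMP_IF_FALSE → pop True; no jump
LOAD_FAST q → push 13
LOAD_CONST → push 3
BINARY_OP >> → 13 >> 3 = 1
STORE_FAST q → q=1
LOAD_FAST q → push 1
LOAD_CONST → push 1
BINARY_OP + → 1 + 1 = 2
STORE_FAST q → q=2
LOAD_FAST i → push 0
LOAD_CONST → push 1
BINARY_OP + → 0 + 1 = 1
STORE_FAST i → i=1
LOAD_FAST i → push 1
LOAD_CONST → push 4
COMPARE_OP bool(<) → 1 vs 4 = True
POP_JUMP_IF_FALSE → pop True; no jump
LOAD_FAST q → push 2
LOAD_CONST → push 3
BINARY_OP >> → 2 >> 3 = 0
STORE_FAST q → q=0
LOAD_FAST q → push 0
LOAD_CONST → push 1
BINARY_OP + → 0 + 1 = 1
STORE_FAST q → q=1
LOAD_FAST i → push 1
LOAD_CONST → push 1
BINARY_OP + → 1 + 1 = 2
STORE_FAST i → i=2
LOAD_FAST i → push 2
LOAD_CONST → push 4
COMPARE_OP bool(<) → 2 vs 4 = True
POP_JUMP_IF_FALSE → pop True; no jump
LOAD_FAST q → push 1
LOAD_CONST → push 3
BINARY_OP >> → 1 >> 3 = 0
STORE_FAST q → q=0
LOAD_FAST q → push 0
LOAD_CONST → push 1
BINARY_OP + → 0 + 1 = 1
STORE_FAST q → q=1
LOAD_FAST i → push 2
LOAD_CONST → push 1
BINARY_OP + → 2 + 1 = 3
STORE_FAST i → i=3
LOAD_FAST i → push 3
LOAD_CONST → push 4
COMPARE_OP bool(<) → 3 vs 4 = True
POP_JUMP_IF_FALSE → pop True; no jump
LOAD_FAST q → push 1
LOAD_CONST → push 3
BINARY_OP >> → 1 >> 3 = 0
STORE_FAST q → q=0
LOAD_FAST q → push 0
LOAD_CONST → push 1
BINARY_OP + → 0 + 1 = 1
STORE_FAST q → q=1
LOAD_FAST i → push 3
LOAD_CONST → push 1
BINARY_OP + → 3 + 1 = 4
STORE_FAST i → i=4
LOAD_FAST i → push 4
LOAD_CONST → push 4
COMPARE_OP bool(<) → 4 vs 4 = False
POP_JUMP_IF_FALSE → pop False; jump
LOAD_FAST q → push 1
RETURN_VALUE → return 1.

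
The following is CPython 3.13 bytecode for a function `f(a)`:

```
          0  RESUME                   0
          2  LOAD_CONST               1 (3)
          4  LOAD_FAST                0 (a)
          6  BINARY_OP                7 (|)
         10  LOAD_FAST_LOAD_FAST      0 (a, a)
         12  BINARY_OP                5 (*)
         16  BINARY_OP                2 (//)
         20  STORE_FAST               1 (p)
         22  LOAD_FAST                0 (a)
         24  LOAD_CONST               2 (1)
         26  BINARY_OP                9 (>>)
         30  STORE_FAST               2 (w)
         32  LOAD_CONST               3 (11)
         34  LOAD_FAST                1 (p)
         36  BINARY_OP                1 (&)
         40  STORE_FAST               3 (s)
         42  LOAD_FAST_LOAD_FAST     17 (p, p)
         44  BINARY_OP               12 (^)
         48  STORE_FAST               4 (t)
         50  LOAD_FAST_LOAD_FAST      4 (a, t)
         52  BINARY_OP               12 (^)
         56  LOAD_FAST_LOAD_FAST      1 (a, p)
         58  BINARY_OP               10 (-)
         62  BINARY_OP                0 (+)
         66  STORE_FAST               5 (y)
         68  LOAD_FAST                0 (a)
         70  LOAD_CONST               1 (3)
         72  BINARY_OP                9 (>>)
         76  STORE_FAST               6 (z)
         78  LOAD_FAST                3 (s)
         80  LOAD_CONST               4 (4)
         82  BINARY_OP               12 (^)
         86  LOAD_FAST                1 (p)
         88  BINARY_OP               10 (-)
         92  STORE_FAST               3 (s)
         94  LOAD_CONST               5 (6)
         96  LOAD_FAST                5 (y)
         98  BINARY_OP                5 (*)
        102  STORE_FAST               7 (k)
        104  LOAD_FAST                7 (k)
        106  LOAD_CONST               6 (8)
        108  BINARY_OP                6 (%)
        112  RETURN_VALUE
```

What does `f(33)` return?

4

LOAD_CONST → push 3. Stack: [3]
LOAD_FAST a → push 33. Stack: [3, 33]
BINARY_OP | → 3 | 33 = 35. Stack: [35]
LOAD_FAST_LOAD_FAST a,a → push 33,33. Stack: [35, 33, 33]
BINARY_OP * → 33 * 33 = 1089. Stack: [35, 1089]
BINARY_OP // → 35 // 1089 = 0. Stack: [0]
STORE_FAST p → p=0. Stack: []
LOAD_FAST a → push 33. Stack: [33]
LOAD_CONST → push 1. Stack: [33, 1]
BINARY_OP >> → 33 >> 1 = 16. Stack: [16]
STORE_FAST w → w=16. Stack: []
LOAD_CONST → push 11. Stack: [11]
LOAD_FAST p → push 0. Stack: [11, 0]
BINARY_OP & → 11 & 0 = 0. Stack: [0]
STORE_FAST s → s=0. Stack: []
LOAD_FAST_LOAD_FAST p,p → push 0,0. Stack: [0, 0]
BINARY_OP ^ → 0 ^ 0 = 0. Stack: [0]
STORE_FAST t → t=0. Stack: []
LOAD_FAST_LOAD_FAST a,t → push 33,0. Stack: [33, 0]
BINARY_OP ^ → 33 ^ 0 = 33. Stack: [33]
LOAD_FAST_LOAD_FAST a,p → push 33,0. Stack: [33, 33, 0]
BINARY_OP - → 33 - 0 = 33. Stack: [33, 33]
BINARY_OP + → 33 + 33 = 66. Stack: [66]
STORE_FAST y → y=66. Stack: []
LOAD_FAST a → push 33. Stack: [33]
LOAD_CONST → push 3. Stack: [33, 3]
BINARY_OP >> → 33 >> 3 = 4. Stack: [4]
STORE_FAST z → z=4. Stack: []
LOAD_FAST s → push 0. Stack: [0]
LOAD_CONST → push 4. Stack: [0, 4]
BINARY_OP ^ → 0 ^ 4 = 4. Stack: [4]
LOAD_FAST p → push 0. Stack: [4, 0]
BINARY_OP - → 4 - 0 = 4. Stack: [4]
STORE_FAST s → s=4. Stack: []
LOAD_CONST → push 6. Stack: [6]
LOAD_FAST y → push 66. Stack: [6, 66]
BINARY_OP * → 6 * 66 = 396. Stack: [396]
STORE_FAST k → k=396. Stack: []
LOAD_FAST k → push 396. Stack: [396]
LOAD_CONST → push 8. Stack: [396, 8]
BINARY_OP % → 396 % 8 = 4. Stack: [4]
RETURN_VALUE → return 4.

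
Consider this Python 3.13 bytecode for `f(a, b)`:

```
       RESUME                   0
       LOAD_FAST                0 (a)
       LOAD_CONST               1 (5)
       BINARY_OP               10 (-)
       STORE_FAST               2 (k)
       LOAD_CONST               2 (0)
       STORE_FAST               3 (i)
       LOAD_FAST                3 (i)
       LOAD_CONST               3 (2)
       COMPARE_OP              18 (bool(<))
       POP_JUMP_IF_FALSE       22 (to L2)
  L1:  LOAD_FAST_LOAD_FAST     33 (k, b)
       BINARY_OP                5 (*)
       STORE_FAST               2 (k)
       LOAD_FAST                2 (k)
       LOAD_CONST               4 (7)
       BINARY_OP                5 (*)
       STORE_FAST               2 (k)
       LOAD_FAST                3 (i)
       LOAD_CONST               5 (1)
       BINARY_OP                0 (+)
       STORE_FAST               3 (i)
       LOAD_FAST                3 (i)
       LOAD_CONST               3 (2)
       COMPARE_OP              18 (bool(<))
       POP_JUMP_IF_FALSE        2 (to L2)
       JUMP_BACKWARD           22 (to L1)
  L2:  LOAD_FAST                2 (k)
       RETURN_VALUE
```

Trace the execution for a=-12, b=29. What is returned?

-700553

LOAD_FAST a → push -12. Stack: [-12]
LOAD_CONST → push 5. Stack: [-12, 5]
BINARY_OP - → -12 - 5 = -17. Stack: [-17]
STORE_FAST k → k=-17. Stack: []
LOAD_CONST → push 0. Stack: [0]
STORE_FAST i → i=0. Stack: []
LOAD_FAST i → push 0. Stack: [0]
LOAD_CONST → push 2. Stack: [0, 2]
COMPARE_OP bool(<) → 0 vs 2 = True. Stack: [True]
POP_JUMP_IF_FALSE → pop True; no jump. Stack: []
LOAD_FAST_LOAD_FAST k,b → push -17,29. Stack: [-17, 29]
BINARY_OP * → -17 * 29 = -493. Stack: [-493]
STORE_FAST k → k=-493. Stack: []
LOAD_FAST k → push -493. Stack: [-493]
LOAD_CONST → push 7. Stack: [-493, 7]
BINARY_OP * → -493 * 7 = -3451. Stack: [-3451]
STORE_FAST k → k=-3451. Stack: []
LOAD_FAST i → push 0. Stack: [0]
LOAD_CONST → push 1. Stack: [0, 1]
BINARY_OP + → 0 + 1 = 1. Stack: [1]
STORE_FAST i → i=1. Stack: []
LOAD_FAST i → push 1. Stack: [1]
LOAD_CONST → push 2. Stack: [1, 2]
COMPARE_OP bool(<) → 1 vs 2 = True. Stack: [True]
POP_JUMP_IF_FALSE → pop True; no jump. Stack: []
LOAD_FAST_LOAD_FAST k,b → push -3451,29. Stack: [-3451, 29]
BINARY_OP * → -3451 * 29 = -100079. Stack: [-100079]
STORE_FAST k → k=-100079. Stack: []
LOAD_FAST k → push -100079. Stack: [-100079]
LOAD_CONST → push 7. Stack: [-100079, 7]
BINARY_OP * → -100079 * 7 = -700553. Stack: [-700553]
STORE_FAST k → k=-700553. Stack: []
LOAD_FAST i → push 1. Stack: [1]
LOAD_CONST → push 1. Stack: [1, 1]
BINARY_OP + → 1 + 1 = 2. Stack: [2]
STORE_FAST i → i=2. Stack: []
LOAD_FAST i → push 2. Stack: [2]
LOAD_CONST → push 2. Stack: [2, 2]
COMPARE_OP bool(<) → 2 vs 2 = False. Stack: [False]
POP_JUMP_IF_FALSE → pop False; jump. Stack: []
LOAD_FAST k → push -700553. Stack: [-700553]
RETURN_VALUE → return -700553.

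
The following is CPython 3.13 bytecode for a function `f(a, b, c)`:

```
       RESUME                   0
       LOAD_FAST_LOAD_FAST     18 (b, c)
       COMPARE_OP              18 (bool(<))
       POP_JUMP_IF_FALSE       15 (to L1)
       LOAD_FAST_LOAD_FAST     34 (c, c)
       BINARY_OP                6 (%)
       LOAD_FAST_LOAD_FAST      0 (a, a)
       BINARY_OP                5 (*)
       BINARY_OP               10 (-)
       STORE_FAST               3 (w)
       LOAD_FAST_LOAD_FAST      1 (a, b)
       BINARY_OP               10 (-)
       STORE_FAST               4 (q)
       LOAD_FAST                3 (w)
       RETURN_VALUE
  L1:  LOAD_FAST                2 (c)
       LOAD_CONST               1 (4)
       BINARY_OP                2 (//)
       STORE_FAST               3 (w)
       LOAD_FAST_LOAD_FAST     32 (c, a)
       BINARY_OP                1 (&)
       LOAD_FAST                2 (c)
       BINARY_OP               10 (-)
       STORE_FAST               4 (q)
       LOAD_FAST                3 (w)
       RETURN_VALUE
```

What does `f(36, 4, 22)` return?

LOAD_FAST_LOAD_FAST b,c → push 4,22. Stack: [4, 22]
COMPARE_OP bool(<) → 4 vs 22 = True. Stack: [True]
POP_JUMP_IF_FALSE → pop True; no jump. Stack: []
LOAD_FAST_LOAD_FAST c,c → push 22,22. Stack: [22, 22]
BINARY_OP % → 22 % 22 = 0. Stack: [0]
LOAD_FAST_LOAD_FAST a,a → push 36,36. Stack: [0, 36, 36]
BINARY_OP * → 36 * 36 = 1296. Stack: [0, 1296]
BINARY_OP - → 0 - 1296 = -1296. Stack: [-1296]
STORE_FAST w → w=-1296. Stack: []
LOAD_FAST_LOAD_FAST a,b → push 36,4. Stack: [36, 4]
BINARY_OP - → 36 - 4 = 32. Stack: [32]
STORE_FAST q → q=32. Stack: []
LOAD_FAST w → push -1296. Stack: [-1296]
RETURN_VALUE → return -1296.

-1296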